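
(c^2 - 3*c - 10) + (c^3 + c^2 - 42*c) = c^3 + 2*c^2 - 45*c - 10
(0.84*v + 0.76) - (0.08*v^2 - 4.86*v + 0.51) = -0.08*v^2 + 5.7*v + 0.25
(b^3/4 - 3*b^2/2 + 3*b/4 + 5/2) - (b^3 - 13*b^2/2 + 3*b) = -3*b^3/4 + 5*b^2 - 9*b/4 + 5/2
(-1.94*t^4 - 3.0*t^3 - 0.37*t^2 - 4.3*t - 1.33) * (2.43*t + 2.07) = -4.7142*t^5 - 11.3058*t^4 - 7.1091*t^3 - 11.2149*t^2 - 12.1329*t - 2.7531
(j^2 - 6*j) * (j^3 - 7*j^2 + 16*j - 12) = j^5 - 13*j^4 + 58*j^3 - 108*j^2 + 72*j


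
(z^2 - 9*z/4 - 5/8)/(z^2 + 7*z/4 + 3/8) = (2*z - 5)/(2*z + 3)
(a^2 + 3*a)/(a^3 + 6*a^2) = (a + 3)/(a*(a + 6))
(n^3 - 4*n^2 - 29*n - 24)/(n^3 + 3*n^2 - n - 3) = (n - 8)/(n - 1)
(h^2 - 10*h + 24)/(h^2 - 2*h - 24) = (h - 4)/(h + 4)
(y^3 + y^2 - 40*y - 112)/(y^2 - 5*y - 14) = (y^2 + 8*y + 16)/(y + 2)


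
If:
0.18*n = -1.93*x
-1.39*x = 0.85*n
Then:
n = 0.00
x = 0.00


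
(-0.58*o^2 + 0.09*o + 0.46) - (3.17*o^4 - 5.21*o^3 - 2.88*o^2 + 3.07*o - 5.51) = -3.17*o^4 + 5.21*o^3 + 2.3*o^2 - 2.98*o + 5.97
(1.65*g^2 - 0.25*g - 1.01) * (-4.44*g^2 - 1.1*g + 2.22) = -7.326*g^4 - 0.705*g^3 + 8.4224*g^2 + 0.556*g - 2.2422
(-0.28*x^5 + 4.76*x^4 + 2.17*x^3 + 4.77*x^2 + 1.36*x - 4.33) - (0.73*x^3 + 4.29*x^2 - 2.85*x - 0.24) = -0.28*x^5 + 4.76*x^4 + 1.44*x^3 + 0.48*x^2 + 4.21*x - 4.09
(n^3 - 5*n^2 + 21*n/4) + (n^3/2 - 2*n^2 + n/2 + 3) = 3*n^3/2 - 7*n^2 + 23*n/4 + 3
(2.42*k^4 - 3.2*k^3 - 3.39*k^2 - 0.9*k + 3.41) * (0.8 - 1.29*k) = -3.1218*k^5 + 6.064*k^4 + 1.8131*k^3 - 1.551*k^2 - 5.1189*k + 2.728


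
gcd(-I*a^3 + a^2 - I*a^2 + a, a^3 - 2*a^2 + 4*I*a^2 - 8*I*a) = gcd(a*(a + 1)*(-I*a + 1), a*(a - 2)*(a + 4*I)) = a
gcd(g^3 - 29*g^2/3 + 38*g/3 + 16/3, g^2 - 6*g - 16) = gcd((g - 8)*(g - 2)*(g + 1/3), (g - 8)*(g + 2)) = g - 8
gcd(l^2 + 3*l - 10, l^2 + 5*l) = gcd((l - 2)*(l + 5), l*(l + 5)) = l + 5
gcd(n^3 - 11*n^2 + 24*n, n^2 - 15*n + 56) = n - 8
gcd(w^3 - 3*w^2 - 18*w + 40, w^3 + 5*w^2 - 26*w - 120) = w^2 - w - 20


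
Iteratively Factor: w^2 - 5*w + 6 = (w - 2)*(w - 3)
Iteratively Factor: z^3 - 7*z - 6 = (z + 1)*(z^2 - z - 6) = (z - 3)*(z + 1)*(z + 2)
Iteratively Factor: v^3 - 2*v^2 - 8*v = (v + 2)*(v^2 - 4*v) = v*(v + 2)*(v - 4)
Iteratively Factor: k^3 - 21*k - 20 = (k - 5)*(k^2 + 5*k + 4) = (k - 5)*(k + 1)*(k + 4)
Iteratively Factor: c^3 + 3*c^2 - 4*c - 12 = (c + 3)*(c^2 - 4) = (c - 2)*(c + 3)*(c + 2)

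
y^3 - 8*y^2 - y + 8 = (y - 8)*(y - 1)*(y + 1)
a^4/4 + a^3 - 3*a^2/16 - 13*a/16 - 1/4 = (a/4 + 1)*(a - 1)*(a + 1/2)^2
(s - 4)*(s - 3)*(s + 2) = s^3 - 5*s^2 - 2*s + 24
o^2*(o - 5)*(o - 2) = o^4 - 7*o^3 + 10*o^2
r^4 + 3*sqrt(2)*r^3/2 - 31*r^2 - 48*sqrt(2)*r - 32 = (r - 4*sqrt(2))*(r + sqrt(2)/2)*(r + sqrt(2))*(r + 4*sqrt(2))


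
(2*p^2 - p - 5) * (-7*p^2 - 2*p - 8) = -14*p^4 + 3*p^3 + 21*p^2 + 18*p + 40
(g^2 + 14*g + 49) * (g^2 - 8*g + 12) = g^4 + 6*g^3 - 51*g^2 - 224*g + 588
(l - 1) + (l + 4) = 2*l + 3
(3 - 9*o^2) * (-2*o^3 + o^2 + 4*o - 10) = 18*o^5 - 9*o^4 - 42*o^3 + 93*o^2 + 12*o - 30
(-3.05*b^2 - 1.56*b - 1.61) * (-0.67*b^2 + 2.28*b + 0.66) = 2.0435*b^4 - 5.9088*b^3 - 4.4911*b^2 - 4.7004*b - 1.0626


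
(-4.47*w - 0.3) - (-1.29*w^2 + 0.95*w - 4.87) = 1.29*w^2 - 5.42*w + 4.57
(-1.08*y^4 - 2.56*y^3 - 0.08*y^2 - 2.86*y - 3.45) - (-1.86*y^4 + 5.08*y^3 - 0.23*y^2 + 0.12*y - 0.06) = 0.78*y^4 - 7.64*y^3 + 0.15*y^2 - 2.98*y - 3.39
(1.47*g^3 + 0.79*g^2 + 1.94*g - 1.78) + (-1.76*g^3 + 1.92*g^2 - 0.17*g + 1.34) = -0.29*g^3 + 2.71*g^2 + 1.77*g - 0.44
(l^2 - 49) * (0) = 0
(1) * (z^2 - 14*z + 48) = z^2 - 14*z + 48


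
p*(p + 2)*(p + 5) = p^3 + 7*p^2 + 10*p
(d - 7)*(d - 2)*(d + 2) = d^3 - 7*d^2 - 4*d + 28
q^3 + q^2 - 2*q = q*(q - 1)*(q + 2)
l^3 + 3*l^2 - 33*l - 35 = (l - 5)*(l + 1)*(l + 7)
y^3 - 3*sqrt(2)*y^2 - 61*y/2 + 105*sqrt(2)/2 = (y - 5*sqrt(2))*(y - 3*sqrt(2)/2)*(y + 7*sqrt(2)/2)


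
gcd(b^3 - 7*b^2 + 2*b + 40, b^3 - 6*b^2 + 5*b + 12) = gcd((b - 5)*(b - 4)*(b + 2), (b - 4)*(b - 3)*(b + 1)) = b - 4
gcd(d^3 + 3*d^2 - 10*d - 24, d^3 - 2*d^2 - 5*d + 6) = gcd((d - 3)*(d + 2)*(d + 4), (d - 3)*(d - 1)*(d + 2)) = d^2 - d - 6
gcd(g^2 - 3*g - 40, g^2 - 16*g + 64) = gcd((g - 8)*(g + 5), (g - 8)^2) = g - 8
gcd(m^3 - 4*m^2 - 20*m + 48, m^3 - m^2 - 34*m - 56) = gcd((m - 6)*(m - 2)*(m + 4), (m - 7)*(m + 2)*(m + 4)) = m + 4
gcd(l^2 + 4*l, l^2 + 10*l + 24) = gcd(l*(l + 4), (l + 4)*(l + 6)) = l + 4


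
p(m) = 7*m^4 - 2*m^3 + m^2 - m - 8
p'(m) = 28*m^3 - 6*m^2 + 2*m - 1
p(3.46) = 920.90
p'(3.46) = 1093.90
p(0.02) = -8.02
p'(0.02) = -0.96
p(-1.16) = 10.30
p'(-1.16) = -55.10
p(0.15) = -8.13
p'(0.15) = -0.74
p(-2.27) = 208.68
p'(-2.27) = -363.98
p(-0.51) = -6.49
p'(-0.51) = -7.29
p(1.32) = 9.07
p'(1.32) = 55.58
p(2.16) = 126.72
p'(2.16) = 257.50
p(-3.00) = 625.00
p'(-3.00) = -817.00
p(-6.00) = 9538.00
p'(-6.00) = -6277.00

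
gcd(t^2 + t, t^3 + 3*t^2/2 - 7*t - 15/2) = t + 1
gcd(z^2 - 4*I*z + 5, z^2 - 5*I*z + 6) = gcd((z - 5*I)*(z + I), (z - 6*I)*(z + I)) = z + I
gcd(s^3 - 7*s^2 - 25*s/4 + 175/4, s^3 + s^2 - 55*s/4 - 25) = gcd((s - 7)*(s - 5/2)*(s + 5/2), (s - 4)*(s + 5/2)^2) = s + 5/2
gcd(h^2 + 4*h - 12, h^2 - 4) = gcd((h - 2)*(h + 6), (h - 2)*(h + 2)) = h - 2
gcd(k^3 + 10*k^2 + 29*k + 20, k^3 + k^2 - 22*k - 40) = k + 4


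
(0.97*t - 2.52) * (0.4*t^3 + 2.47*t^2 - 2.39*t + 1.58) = 0.388*t^4 + 1.3879*t^3 - 8.5427*t^2 + 7.5554*t - 3.9816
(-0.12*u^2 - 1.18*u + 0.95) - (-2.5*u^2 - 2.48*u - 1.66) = 2.38*u^2 + 1.3*u + 2.61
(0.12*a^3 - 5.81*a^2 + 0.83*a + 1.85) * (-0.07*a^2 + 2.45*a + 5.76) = -0.0084*a^5 + 0.7007*a^4 - 13.6014*a^3 - 31.5616*a^2 + 9.3133*a + 10.656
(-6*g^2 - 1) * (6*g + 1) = -36*g^3 - 6*g^2 - 6*g - 1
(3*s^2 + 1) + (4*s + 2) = 3*s^2 + 4*s + 3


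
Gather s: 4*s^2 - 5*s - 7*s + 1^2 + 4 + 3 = 4*s^2 - 12*s + 8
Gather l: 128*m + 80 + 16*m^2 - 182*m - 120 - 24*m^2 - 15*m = -8*m^2 - 69*m - 40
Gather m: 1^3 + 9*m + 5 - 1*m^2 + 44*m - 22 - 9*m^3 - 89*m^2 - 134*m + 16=-9*m^3 - 90*m^2 - 81*m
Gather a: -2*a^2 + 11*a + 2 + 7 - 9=-2*a^2 + 11*a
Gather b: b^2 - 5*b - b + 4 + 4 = b^2 - 6*b + 8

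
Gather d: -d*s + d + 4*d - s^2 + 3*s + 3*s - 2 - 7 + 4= d*(5 - s) - s^2 + 6*s - 5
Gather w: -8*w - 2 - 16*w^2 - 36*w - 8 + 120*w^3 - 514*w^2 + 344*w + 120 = 120*w^3 - 530*w^2 + 300*w + 110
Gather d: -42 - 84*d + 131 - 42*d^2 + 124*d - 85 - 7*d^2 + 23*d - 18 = -49*d^2 + 63*d - 14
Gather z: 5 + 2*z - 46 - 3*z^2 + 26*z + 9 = -3*z^2 + 28*z - 32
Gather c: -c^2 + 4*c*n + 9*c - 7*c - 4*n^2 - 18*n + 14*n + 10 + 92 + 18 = -c^2 + c*(4*n + 2) - 4*n^2 - 4*n + 120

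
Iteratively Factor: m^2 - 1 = (m - 1)*(m + 1)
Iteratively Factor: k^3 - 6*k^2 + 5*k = (k - 1)*(k^2 - 5*k) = (k - 5)*(k - 1)*(k)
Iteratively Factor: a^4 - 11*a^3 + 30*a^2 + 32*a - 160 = (a - 4)*(a^3 - 7*a^2 + 2*a + 40) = (a - 4)^2*(a^2 - 3*a - 10) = (a - 5)*(a - 4)^2*(a + 2)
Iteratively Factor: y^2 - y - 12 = (y - 4)*(y + 3)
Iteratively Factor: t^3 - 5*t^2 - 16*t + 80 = (t + 4)*(t^2 - 9*t + 20) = (t - 4)*(t + 4)*(t - 5)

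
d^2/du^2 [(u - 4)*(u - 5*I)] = 2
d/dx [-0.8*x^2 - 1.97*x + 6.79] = -1.6*x - 1.97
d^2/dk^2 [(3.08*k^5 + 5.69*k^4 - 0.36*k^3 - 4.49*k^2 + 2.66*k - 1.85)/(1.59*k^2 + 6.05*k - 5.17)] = (46.719288*k^7 + 502.818738*k^6 + 1225.504698*k^5 - 1921.165092*k^4 - 1133.534214*k^3 + 1643.09406*k^2 - 33.314886*k - 239.468262)/(4.019679*k^6 + 45.885015*k^5 + 135.383094*k^4 - 76.951765*k^3 - 440.207922*k^2 + 485.129535*k - 138.188413)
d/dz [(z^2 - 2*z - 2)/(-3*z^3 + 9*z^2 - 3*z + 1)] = (3*z^4 - 12*z^3 - 3*z^2 + 38*z - 8)/(9*z^6 - 54*z^5 + 99*z^4 - 60*z^3 + 27*z^2 - 6*z + 1)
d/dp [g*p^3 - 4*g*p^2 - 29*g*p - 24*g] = g*(3*p^2 - 8*p - 29)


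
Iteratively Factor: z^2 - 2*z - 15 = (z + 3)*(z - 5)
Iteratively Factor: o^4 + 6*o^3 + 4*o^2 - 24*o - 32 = (o + 4)*(o^3 + 2*o^2 - 4*o - 8) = (o + 2)*(o + 4)*(o^2 - 4) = (o + 2)^2*(o + 4)*(o - 2)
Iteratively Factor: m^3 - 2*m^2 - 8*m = (m - 4)*(m^2 + 2*m) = (m - 4)*(m + 2)*(m)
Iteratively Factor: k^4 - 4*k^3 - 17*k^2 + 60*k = (k)*(k^3 - 4*k^2 - 17*k + 60) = k*(k + 4)*(k^2 - 8*k + 15) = k*(k - 5)*(k + 4)*(k - 3)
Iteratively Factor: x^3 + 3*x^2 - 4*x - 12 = (x + 3)*(x^2 - 4) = (x + 2)*(x + 3)*(x - 2)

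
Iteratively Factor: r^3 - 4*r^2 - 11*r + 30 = (r - 2)*(r^2 - 2*r - 15) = (r - 5)*(r - 2)*(r + 3)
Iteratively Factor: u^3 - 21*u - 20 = (u + 1)*(u^2 - u - 20) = (u - 5)*(u + 1)*(u + 4)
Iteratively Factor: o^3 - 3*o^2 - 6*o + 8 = (o - 4)*(o^2 + o - 2) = (o - 4)*(o - 1)*(o + 2)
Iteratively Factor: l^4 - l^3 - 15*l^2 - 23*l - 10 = (l + 1)*(l^3 - 2*l^2 - 13*l - 10) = (l - 5)*(l + 1)*(l^2 + 3*l + 2) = (l - 5)*(l + 1)^2*(l + 2)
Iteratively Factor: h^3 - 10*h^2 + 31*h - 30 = (h - 3)*(h^2 - 7*h + 10) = (h - 3)*(h - 2)*(h - 5)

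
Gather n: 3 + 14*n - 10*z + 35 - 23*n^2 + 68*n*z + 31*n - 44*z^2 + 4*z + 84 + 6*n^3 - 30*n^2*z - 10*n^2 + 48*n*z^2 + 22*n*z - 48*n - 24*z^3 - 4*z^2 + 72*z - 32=6*n^3 + n^2*(-30*z - 33) + n*(48*z^2 + 90*z - 3) - 24*z^3 - 48*z^2 + 66*z + 90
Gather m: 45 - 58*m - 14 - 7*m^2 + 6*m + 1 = -7*m^2 - 52*m + 32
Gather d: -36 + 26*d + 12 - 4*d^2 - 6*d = -4*d^2 + 20*d - 24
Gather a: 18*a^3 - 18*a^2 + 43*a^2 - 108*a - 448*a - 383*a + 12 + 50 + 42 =18*a^3 + 25*a^2 - 939*a + 104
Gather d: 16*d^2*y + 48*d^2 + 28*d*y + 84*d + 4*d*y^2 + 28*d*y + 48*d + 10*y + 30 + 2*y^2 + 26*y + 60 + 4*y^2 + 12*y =d^2*(16*y + 48) + d*(4*y^2 + 56*y + 132) + 6*y^2 + 48*y + 90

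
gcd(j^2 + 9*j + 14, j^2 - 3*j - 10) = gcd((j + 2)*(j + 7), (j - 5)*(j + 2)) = j + 2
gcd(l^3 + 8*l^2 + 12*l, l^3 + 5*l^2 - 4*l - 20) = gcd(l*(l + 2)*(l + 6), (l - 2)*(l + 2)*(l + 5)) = l + 2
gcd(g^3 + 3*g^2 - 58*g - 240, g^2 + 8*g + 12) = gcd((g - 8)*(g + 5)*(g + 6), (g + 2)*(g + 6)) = g + 6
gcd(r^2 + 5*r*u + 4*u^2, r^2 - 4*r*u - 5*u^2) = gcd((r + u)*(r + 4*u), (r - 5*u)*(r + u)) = r + u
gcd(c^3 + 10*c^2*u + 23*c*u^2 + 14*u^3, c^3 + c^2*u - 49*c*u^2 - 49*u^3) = c^2 + 8*c*u + 7*u^2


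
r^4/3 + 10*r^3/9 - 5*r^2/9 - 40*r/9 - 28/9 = (r/3 + 1/3)*(r - 2)*(r + 2)*(r + 7/3)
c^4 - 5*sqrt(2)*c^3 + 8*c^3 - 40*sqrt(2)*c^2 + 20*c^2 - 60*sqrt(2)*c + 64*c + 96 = (c + 2)*(c + 6)*(c - 4*sqrt(2))*(c - sqrt(2))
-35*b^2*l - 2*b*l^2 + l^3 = l*(-7*b + l)*(5*b + l)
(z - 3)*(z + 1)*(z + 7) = z^3 + 5*z^2 - 17*z - 21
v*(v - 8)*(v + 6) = v^3 - 2*v^2 - 48*v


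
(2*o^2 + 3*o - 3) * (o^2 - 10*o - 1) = 2*o^4 - 17*o^3 - 35*o^2 + 27*o + 3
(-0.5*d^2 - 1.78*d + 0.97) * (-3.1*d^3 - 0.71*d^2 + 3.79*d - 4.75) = 1.55*d^5 + 5.873*d^4 - 3.6382*d^3 - 5.0599*d^2 + 12.1313*d - 4.6075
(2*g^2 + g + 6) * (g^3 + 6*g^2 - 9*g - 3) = 2*g^5 + 13*g^4 - 6*g^3 + 21*g^2 - 57*g - 18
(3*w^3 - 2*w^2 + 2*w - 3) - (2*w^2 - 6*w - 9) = 3*w^3 - 4*w^2 + 8*w + 6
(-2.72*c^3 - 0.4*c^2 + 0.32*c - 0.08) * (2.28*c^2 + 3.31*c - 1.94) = -6.2016*c^5 - 9.9152*c^4 + 4.6824*c^3 + 1.6528*c^2 - 0.8856*c + 0.1552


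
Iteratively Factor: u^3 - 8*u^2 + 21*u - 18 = (u - 2)*(u^2 - 6*u + 9) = (u - 3)*(u - 2)*(u - 3)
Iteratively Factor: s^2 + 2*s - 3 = (s + 3)*(s - 1)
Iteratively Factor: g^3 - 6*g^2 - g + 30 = (g + 2)*(g^2 - 8*g + 15) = (g - 5)*(g + 2)*(g - 3)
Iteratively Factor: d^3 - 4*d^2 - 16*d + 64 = (d + 4)*(d^2 - 8*d + 16) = (d - 4)*(d + 4)*(d - 4)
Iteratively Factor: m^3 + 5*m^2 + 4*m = (m + 1)*(m^2 + 4*m) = m*(m + 1)*(m + 4)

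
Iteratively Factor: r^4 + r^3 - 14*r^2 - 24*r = (r + 2)*(r^3 - r^2 - 12*r) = r*(r + 2)*(r^2 - r - 12) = r*(r - 4)*(r + 2)*(r + 3)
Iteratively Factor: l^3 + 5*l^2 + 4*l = (l + 1)*(l^2 + 4*l) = (l + 1)*(l + 4)*(l)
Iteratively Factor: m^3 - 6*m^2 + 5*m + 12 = (m - 3)*(m^2 - 3*m - 4) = (m - 3)*(m + 1)*(m - 4)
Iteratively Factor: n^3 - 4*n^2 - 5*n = (n)*(n^2 - 4*n - 5) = n*(n - 5)*(n + 1)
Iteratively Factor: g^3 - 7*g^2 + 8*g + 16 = (g - 4)*(g^2 - 3*g - 4) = (g - 4)^2*(g + 1)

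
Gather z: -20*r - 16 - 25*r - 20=-45*r - 36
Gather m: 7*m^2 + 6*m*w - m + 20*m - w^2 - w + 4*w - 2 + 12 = 7*m^2 + m*(6*w + 19) - w^2 + 3*w + 10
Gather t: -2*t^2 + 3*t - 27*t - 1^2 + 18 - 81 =-2*t^2 - 24*t - 64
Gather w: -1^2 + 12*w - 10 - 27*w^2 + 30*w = -27*w^2 + 42*w - 11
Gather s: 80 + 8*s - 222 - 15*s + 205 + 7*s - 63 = 0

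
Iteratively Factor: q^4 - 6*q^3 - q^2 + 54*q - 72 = (q - 4)*(q^3 - 2*q^2 - 9*q + 18) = (q - 4)*(q + 3)*(q^2 - 5*q + 6) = (q - 4)*(q - 3)*(q + 3)*(q - 2)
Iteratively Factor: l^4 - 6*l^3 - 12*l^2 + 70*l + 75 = (l - 5)*(l^3 - l^2 - 17*l - 15) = (l - 5)*(l + 3)*(l^2 - 4*l - 5) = (l - 5)*(l + 1)*(l + 3)*(l - 5)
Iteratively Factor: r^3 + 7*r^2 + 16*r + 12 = (r + 2)*(r^2 + 5*r + 6) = (r + 2)*(r + 3)*(r + 2)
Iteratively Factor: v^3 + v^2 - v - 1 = (v + 1)*(v^2 - 1) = (v - 1)*(v + 1)*(v + 1)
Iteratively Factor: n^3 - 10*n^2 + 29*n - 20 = (n - 5)*(n^2 - 5*n + 4) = (n - 5)*(n - 4)*(n - 1)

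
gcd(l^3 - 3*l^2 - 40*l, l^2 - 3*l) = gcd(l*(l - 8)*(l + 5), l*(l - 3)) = l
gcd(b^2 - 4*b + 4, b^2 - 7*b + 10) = b - 2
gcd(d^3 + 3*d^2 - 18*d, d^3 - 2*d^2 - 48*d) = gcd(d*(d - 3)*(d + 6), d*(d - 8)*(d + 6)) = d^2 + 6*d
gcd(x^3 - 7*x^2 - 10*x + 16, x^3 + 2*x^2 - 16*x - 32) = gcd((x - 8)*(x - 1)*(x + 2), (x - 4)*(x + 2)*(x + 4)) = x + 2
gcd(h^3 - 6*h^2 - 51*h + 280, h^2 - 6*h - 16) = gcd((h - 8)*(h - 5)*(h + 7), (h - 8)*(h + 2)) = h - 8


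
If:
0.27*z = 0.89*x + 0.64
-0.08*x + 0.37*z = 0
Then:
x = -0.77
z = -0.17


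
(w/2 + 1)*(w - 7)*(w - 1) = w^3/2 - 3*w^2 - 9*w/2 + 7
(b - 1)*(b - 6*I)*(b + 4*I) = b^3 - b^2 - 2*I*b^2 + 24*b + 2*I*b - 24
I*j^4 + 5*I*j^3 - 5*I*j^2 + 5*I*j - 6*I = (j + 6)*(j - I)*(j + I)*(I*j - I)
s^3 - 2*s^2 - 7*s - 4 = (s - 4)*(s + 1)^2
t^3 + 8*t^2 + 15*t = t*(t + 3)*(t + 5)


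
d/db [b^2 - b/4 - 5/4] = 2*b - 1/4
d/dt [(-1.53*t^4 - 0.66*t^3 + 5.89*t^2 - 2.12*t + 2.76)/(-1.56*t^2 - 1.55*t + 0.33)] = (4.7736*t^5 + 8.1441*t^4 + 0.0263999999999989*t^3 - 13.0901*t^2 + 12.4986*t + 3.5784)/(2.4336*t^4 + 4.836*t^3 + 1.3729*t^2 - 1.023*t + 0.1089)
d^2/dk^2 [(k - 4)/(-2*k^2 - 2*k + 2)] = (-(k - 4)*(2*k + 1)^2 + 3*(k - 1)*(k^2 + k - 1))/(k^2 + k - 1)^3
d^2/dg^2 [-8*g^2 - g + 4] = -16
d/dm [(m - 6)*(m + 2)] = 2*m - 4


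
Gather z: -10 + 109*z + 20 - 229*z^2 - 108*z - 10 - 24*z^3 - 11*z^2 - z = -24*z^3 - 240*z^2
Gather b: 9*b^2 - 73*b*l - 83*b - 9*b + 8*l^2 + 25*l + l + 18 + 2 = 9*b^2 + b*(-73*l - 92) + 8*l^2 + 26*l + 20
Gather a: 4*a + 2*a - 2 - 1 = 6*a - 3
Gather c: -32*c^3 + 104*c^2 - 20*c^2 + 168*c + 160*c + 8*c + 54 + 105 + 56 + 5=-32*c^3 + 84*c^2 + 336*c + 220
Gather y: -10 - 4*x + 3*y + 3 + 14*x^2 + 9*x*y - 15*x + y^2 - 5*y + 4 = 14*x^2 - 19*x + y^2 + y*(9*x - 2) - 3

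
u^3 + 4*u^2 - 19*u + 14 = (u - 2)*(u - 1)*(u + 7)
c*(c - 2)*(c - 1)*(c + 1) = c^4 - 2*c^3 - c^2 + 2*c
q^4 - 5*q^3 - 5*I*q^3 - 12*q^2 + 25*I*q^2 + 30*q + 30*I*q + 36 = (q - 6)*(q + 1)*(q - 3*I)*(q - 2*I)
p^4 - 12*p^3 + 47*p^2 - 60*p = p*(p - 5)*(p - 4)*(p - 3)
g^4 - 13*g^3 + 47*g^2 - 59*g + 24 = (g - 8)*(g - 3)*(g - 1)^2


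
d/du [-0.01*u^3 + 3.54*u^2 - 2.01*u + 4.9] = -0.03*u^2 + 7.08*u - 2.01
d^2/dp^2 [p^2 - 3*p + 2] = 2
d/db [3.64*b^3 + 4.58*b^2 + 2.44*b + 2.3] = 10.92*b^2 + 9.16*b + 2.44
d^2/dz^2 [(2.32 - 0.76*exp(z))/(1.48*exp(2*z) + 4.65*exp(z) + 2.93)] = (-1.664704*exp(4*z) + 25.557232*exp(3*z) + 67.672704*exp(2*z) + 20.277028*exp(z) - 38.133364)*exp(z)/(3.241792*exp(6*z) + 30.55608*exp(5*z) + 115.257516*exp(4*z) + 221.530185*exp(3*z) + 228.178731*exp(2*z) + 119.759355*exp(z) + 25.153757)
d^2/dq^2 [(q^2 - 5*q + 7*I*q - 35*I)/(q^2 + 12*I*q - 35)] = 10*(-1 - I)/(q^3 + 15*I*q^2 - 75*q - 125*I)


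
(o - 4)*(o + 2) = o^2 - 2*o - 8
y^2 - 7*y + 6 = (y - 6)*(y - 1)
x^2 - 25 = (x - 5)*(x + 5)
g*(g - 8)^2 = g^3 - 16*g^2 + 64*g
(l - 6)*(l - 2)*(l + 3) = l^3 - 5*l^2 - 12*l + 36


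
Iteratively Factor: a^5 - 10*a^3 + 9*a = (a + 1)*(a^4 - a^3 - 9*a^2 + 9*a) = (a - 3)*(a + 1)*(a^3 + 2*a^2 - 3*a) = a*(a - 3)*(a + 1)*(a^2 + 2*a - 3) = a*(a - 3)*(a + 1)*(a + 3)*(a - 1)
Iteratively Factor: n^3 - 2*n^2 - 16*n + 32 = (n + 4)*(n^2 - 6*n + 8) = (n - 2)*(n + 4)*(n - 4)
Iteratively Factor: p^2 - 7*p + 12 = (p - 3)*(p - 4)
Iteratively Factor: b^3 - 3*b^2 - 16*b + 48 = (b - 4)*(b^2 + b - 12) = (b - 4)*(b + 4)*(b - 3)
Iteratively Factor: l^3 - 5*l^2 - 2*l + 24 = (l - 4)*(l^2 - l - 6) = (l - 4)*(l - 3)*(l + 2)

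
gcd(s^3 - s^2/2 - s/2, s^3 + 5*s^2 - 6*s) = s^2 - s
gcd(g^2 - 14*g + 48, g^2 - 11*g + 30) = g - 6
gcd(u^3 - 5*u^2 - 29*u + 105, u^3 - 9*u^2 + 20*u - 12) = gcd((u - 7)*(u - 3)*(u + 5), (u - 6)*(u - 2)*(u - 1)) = 1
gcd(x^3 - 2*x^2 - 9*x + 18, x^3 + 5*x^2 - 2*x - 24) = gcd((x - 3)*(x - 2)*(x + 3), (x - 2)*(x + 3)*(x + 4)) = x^2 + x - 6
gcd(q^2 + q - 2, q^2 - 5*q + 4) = q - 1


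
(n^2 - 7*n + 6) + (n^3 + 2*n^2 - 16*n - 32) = n^3 + 3*n^2 - 23*n - 26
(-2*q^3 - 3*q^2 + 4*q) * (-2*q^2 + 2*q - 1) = 4*q^5 + 2*q^4 - 12*q^3 + 11*q^2 - 4*q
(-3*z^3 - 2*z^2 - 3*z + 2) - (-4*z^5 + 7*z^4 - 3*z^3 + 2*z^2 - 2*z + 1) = 4*z^5 - 7*z^4 - 4*z^2 - z + 1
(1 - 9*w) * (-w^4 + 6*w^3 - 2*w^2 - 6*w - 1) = 9*w^5 - 55*w^4 + 24*w^3 + 52*w^2 + 3*w - 1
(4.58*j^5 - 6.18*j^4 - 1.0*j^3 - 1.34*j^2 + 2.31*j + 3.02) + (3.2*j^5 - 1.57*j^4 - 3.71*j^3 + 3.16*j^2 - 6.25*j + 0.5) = 7.78*j^5 - 7.75*j^4 - 4.71*j^3 + 1.82*j^2 - 3.94*j + 3.52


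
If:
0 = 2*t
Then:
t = 0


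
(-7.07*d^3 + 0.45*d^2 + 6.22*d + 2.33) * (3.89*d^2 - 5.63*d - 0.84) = -27.5023*d^5 + 41.5546*d^4 + 27.6011*d^3 - 26.3329*d^2 - 18.3427*d - 1.9572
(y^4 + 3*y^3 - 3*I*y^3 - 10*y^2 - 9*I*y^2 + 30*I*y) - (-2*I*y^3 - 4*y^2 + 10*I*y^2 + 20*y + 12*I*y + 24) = y^4 + 3*y^3 - I*y^3 - 6*y^2 - 19*I*y^2 - 20*y + 18*I*y - 24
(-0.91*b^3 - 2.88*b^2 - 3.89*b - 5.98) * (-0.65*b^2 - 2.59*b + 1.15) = 0.5915*b^5 + 4.2289*b^4 + 8.9412*b^3 + 10.6501*b^2 + 11.0147*b - 6.877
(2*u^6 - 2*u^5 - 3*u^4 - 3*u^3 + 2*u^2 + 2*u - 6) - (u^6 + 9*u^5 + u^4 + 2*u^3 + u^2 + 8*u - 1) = u^6 - 11*u^5 - 4*u^4 - 5*u^3 + u^2 - 6*u - 5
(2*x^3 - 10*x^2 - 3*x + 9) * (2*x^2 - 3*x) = 4*x^5 - 26*x^4 + 24*x^3 + 27*x^2 - 27*x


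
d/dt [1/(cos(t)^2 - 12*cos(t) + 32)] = 2*(cos(t) - 6)*sin(t)/(cos(t)^2 - 12*cos(t) + 32)^2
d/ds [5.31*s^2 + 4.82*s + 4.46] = 10.62*s + 4.82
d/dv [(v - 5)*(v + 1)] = 2*v - 4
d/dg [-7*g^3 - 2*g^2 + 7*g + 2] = -21*g^2 - 4*g + 7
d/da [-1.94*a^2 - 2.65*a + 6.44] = -3.88*a - 2.65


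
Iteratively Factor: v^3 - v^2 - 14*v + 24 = (v - 2)*(v^2 + v - 12) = (v - 3)*(v - 2)*(v + 4)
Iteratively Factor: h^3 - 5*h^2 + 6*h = (h - 3)*(h^2 - 2*h) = (h - 3)*(h - 2)*(h)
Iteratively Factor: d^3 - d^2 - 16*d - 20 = (d + 2)*(d^2 - 3*d - 10) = (d + 2)^2*(d - 5)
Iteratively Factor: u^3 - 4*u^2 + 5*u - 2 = (u - 1)*(u^2 - 3*u + 2) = (u - 2)*(u - 1)*(u - 1)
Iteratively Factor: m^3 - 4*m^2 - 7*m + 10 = (m + 2)*(m^2 - 6*m + 5) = (m - 1)*(m + 2)*(m - 5)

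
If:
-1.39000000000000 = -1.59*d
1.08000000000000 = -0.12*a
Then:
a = -9.00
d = 0.87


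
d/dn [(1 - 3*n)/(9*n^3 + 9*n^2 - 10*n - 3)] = (54*n^3 - 18*n + 19)/(81*n^6 + 162*n^5 - 99*n^4 - 234*n^3 + 46*n^2 + 60*n + 9)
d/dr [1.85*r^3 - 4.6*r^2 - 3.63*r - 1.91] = 5.55*r^2 - 9.2*r - 3.63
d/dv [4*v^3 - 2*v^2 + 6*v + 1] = 12*v^2 - 4*v + 6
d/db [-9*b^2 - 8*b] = -18*b - 8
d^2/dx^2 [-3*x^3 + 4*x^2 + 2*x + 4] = 8 - 18*x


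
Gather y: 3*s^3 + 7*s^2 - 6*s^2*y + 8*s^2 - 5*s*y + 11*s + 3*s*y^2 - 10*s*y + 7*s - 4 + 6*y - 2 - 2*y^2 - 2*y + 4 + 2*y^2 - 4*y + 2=3*s^3 + 15*s^2 + 3*s*y^2 + 18*s + y*(-6*s^2 - 15*s)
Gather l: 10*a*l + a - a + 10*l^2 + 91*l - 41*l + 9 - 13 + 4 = 10*l^2 + l*(10*a + 50)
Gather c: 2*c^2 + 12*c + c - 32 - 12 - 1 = 2*c^2 + 13*c - 45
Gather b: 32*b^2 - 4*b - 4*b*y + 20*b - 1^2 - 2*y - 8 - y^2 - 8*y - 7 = 32*b^2 + b*(16 - 4*y) - y^2 - 10*y - 16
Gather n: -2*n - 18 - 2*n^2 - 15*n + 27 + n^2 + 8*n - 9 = -n^2 - 9*n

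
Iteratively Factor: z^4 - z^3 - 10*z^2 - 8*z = (z + 1)*(z^3 - 2*z^2 - 8*z) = z*(z + 1)*(z^2 - 2*z - 8) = z*(z - 4)*(z + 1)*(z + 2)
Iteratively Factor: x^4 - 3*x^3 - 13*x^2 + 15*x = (x)*(x^3 - 3*x^2 - 13*x + 15) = x*(x - 1)*(x^2 - 2*x - 15) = x*(x - 1)*(x + 3)*(x - 5)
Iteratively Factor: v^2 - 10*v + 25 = (v - 5)*(v - 5)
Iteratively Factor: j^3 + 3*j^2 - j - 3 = (j + 1)*(j^2 + 2*j - 3) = (j - 1)*(j + 1)*(j + 3)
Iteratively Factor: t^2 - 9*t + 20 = (t - 5)*(t - 4)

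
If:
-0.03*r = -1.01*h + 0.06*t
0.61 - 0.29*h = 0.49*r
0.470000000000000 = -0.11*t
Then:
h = -0.21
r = 1.37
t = -4.27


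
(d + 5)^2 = d^2 + 10*d + 25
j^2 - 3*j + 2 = (j - 2)*(j - 1)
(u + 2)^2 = u^2 + 4*u + 4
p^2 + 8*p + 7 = (p + 1)*(p + 7)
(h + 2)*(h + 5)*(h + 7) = h^3 + 14*h^2 + 59*h + 70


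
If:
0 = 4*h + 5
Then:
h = -5/4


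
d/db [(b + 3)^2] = 2*b + 6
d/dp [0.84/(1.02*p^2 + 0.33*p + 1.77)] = (-1.7136*p - 0.2772)/(1.02*p^2 + 0.33*p + 1.77)^2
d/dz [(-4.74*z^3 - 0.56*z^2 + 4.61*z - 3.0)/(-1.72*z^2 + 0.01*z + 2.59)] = (8.1528*z^4 - 0.0948*z^3 - 28.9062*z^2 - 13.2208*z + 11.9699)/(2.9584*z^4 - 0.0344*z^3 - 8.9095*z^2 + 0.0518*z + 6.7081)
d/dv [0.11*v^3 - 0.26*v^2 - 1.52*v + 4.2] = 0.33*v^2 - 0.52*v - 1.52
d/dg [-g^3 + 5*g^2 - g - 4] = -3*g^2 + 10*g - 1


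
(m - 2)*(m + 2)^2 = m^3 + 2*m^2 - 4*m - 8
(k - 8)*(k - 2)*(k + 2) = k^3 - 8*k^2 - 4*k + 32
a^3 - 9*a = a*(a - 3)*(a + 3)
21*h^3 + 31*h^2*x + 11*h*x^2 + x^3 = (h + x)*(3*h + x)*(7*h + x)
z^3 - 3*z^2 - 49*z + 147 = (z - 7)*(z - 3)*(z + 7)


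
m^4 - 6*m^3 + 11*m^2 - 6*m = m*(m - 3)*(m - 2)*(m - 1)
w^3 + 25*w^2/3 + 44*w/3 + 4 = (w + 1/3)*(w + 2)*(w + 6)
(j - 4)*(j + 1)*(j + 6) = j^3 + 3*j^2 - 22*j - 24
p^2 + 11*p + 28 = (p + 4)*(p + 7)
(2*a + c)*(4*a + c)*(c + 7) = 8*a^2*c + 56*a^2 + 6*a*c^2 + 42*a*c + c^3 + 7*c^2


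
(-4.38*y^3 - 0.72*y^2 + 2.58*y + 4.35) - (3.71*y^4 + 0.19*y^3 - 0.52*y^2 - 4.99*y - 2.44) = -3.71*y^4 - 4.57*y^3 - 0.2*y^2 + 7.57*y + 6.79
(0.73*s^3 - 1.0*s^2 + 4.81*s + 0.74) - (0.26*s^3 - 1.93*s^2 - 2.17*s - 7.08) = 0.47*s^3 + 0.93*s^2 + 6.98*s + 7.82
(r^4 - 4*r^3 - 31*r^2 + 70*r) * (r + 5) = r^5 + r^4 - 51*r^3 - 85*r^2 + 350*r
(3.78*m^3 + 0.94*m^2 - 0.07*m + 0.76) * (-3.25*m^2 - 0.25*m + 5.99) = -12.285*m^5 - 4.0*m^4 + 22.6347*m^3 + 3.1781*m^2 - 0.6093*m + 4.5524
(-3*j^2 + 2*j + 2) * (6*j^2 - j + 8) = -18*j^4 + 15*j^3 - 14*j^2 + 14*j + 16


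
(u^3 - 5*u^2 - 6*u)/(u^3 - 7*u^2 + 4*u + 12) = u/(u - 2)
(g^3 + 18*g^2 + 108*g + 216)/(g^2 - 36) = (g^2 + 12*g + 36)/(g - 6)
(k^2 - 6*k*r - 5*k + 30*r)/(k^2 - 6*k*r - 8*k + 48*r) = (k - 5)/(k - 8)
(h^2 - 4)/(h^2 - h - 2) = (h + 2)/(h + 1)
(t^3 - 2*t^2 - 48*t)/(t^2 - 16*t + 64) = t*(t + 6)/(t - 8)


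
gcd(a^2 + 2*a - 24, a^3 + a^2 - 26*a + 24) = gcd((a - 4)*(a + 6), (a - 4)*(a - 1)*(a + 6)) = a^2 + 2*a - 24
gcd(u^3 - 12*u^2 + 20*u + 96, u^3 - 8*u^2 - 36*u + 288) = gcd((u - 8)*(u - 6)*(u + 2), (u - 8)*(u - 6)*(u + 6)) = u^2 - 14*u + 48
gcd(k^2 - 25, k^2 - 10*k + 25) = k - 5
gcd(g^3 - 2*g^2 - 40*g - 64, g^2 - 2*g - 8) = g + 2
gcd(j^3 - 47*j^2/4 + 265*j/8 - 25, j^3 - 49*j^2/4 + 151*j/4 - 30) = j^2 - 37*j/4 + 10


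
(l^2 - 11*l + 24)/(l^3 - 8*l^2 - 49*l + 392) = (l - 3)/(l^2 - 49)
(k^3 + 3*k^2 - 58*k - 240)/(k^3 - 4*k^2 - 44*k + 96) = (k + 5)/(k - 2)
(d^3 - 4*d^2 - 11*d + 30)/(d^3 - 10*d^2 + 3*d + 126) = (d^2 - 7*d + 10)/(d^2 - 13*d + 42)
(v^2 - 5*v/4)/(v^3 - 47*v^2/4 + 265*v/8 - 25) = 2*v/(2*v^2 - 21*v + 40)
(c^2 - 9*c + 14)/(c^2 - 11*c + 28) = (c - 2)/(c - 4)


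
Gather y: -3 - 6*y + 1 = -6*y - 2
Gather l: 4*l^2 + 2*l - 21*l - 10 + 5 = 4*l^2 - 19*l - 5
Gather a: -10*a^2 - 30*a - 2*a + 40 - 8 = -10*a^2 - 32*a + 32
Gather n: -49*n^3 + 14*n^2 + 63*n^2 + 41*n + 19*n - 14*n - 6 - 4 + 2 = -49*n^3 + 77*n^2 + 46*n - 8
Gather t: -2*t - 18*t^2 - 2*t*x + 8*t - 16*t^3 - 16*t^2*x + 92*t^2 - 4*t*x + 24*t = -16*t^3 + t^2*(74 - 16*x) + t*(30 - 6*x)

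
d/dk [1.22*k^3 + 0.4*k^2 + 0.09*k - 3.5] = 3.66*k^2 + 0.8*k + 0.09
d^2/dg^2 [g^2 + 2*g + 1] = 2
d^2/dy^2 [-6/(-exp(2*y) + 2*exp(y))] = 12*((1 - 2*exp(y))*(exp(y) - 2) + 4*(1 - exp(y))^2)*exp(-y)/(exp(y) - 2)^3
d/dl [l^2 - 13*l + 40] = 2*l - 13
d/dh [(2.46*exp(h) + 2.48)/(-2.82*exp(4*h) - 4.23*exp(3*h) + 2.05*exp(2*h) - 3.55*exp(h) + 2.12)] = (20.8116*exp(4*h) + 48.786*exp(3*h) + 26.4282*exp(2*h) - 10.168*exp(h) + 14.0192)*exp(h)/(7.9524*exp(8*h) + 23.8572*exp(7*h) + 6.33090000000001*exp(6*h) + 2.679*exp(5*h) + 22.2787*exp(4*h) - 32.4902*exp(3*h) + 21.2945*exp(2*h) - 15.052*exp(h) + 4.4944)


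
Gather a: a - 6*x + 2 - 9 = a - 6*x - 7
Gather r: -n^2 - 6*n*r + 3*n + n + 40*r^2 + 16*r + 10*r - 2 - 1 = -n^2 + 4*n + 40*r^2 + r*(26 - 6*n) - 3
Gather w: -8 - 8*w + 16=8 - 8*w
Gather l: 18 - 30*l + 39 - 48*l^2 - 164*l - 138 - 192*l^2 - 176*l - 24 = -240*l^2 - 370*l - 105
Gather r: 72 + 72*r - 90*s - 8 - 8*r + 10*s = 64*r - 80*s + 64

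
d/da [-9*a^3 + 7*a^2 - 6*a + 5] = -27*a^2 + 14*a - 6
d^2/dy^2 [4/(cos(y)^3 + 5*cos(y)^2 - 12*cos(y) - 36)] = 4*((-45*cos(y) + 40*cos(2*y) + 9*cos(3*y))*(cos(y)^3 + 5*cos(y)^2 - 12*cos(y) - 36)/4 + 2*(3*cos(y)^2 + 10*cos(y) - 12)^2*sin(y)^2)/(cos(y)^3 + 5*cos(y)^2 - 12*cos(y) - 36)^3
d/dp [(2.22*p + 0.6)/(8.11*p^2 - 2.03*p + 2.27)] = (-18.0042*p^2 - 9.732*p + 6.2574)/(65.7721*p^4 - 32.9266*p^3 + 40.9403*p^2 - 9.2162*p + 5.1529)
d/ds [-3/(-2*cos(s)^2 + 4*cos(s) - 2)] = 3*sin(s)/(cos(s) - 1)^3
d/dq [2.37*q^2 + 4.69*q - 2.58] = 4.74*q + 4.69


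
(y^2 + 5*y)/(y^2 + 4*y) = (y + 5)/(y + 4)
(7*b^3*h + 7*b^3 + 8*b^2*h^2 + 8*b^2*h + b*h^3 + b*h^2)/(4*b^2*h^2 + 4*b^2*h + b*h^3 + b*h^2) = (7*b^2 + 8*b*h + h^2)/(h*(4*b + h))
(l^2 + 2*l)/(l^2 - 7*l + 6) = l*(l + 2)/(l^2 - 7*l + 6)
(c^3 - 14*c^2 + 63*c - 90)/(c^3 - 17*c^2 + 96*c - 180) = (c - 3)/(c - 6)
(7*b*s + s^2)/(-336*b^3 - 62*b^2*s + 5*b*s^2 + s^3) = s/(-48*b^2 - 2*b*s + s^2)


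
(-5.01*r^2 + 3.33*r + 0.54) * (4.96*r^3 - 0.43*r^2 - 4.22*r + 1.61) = -24.8496*r^5 + 18.6711*r^4 + 22.3887*r^3 - 22.3509*r^2 + 3.0825*r + 0.8694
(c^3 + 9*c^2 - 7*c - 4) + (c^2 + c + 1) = c^3 + 10*c^2 - 6*c - 3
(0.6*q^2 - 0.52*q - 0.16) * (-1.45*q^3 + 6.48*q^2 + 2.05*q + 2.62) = -0.87*q^5 + 4.642*q^4 - 1.9076*q^3 - 0.5308*q^2 - 1.6904*q - 0.4192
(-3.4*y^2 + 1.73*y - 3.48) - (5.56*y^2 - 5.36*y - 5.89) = -8.96*y^2 + 7.09*y + 2.41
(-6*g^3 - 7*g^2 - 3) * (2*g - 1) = -12*g^4 - 8*g^3 + 7*g^2 - 6*g + 3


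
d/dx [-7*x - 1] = -7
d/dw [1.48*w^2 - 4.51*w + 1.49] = 2.96*w - 4.51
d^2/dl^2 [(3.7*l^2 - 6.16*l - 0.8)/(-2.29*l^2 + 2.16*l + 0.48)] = (-2.8421709430404e-14*l^4 + 28.003952*l^3 + 0.769439999999946*l^2 + 16.883712*l - 5.254656)/(12.008989*l^6 - 33.981768*l^5 + 24.501168*l^4 + 4.167936*l^3 - 5.135616*l^2 - 1.492992*l - 0.110592)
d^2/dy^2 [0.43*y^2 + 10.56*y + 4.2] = 0.860000000000000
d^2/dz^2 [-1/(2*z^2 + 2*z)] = (z*(z + 1) - (2*z + 1)^2)/(z^3*(z + 1)^3)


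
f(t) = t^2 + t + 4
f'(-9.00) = -17.00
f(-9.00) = 76.00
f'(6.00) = 13.00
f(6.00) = 46.00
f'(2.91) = 6.82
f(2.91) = 15.38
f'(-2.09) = -3.18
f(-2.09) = 6.28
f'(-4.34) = -7.68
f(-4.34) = 18.50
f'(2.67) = 6.34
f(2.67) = 13.80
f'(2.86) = 6.72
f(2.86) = 15.04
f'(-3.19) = -5.38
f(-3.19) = 10.99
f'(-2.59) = -4.18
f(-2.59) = 8.12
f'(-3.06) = -5.12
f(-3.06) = 10.30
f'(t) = 2*t + 1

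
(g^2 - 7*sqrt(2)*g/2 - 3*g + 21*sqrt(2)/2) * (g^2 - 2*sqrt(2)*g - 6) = g^4 - 11*sqrt(2)*g^3/2 - 3*g^3 + 8*g^2 + 33*sqrt(2)*g^2/2 - 24*g + 21*sqrt(2)*g - 63*sqrt(2)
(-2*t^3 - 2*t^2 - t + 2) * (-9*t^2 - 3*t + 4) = 18*t^5 + 24*t^4 + 7*t^3 - 23*t^2 - 10*t + 8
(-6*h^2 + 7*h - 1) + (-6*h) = -6*h^2 + h - 1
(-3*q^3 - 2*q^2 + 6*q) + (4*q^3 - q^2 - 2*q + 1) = q^3 - 3*q^2 + 4*q + 1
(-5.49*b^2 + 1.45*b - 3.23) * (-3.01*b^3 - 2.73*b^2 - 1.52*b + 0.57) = 16.5249*b^5 + 10.6232*b^4 + 14.1086*b^3 + 3.4846*b^2 + 5.7361*b - 1.8411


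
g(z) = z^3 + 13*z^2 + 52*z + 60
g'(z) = 3*z^2 + 26*z + 52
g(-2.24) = -2.49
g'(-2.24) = 8.81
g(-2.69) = -5.28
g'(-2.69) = 3.77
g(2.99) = 358.43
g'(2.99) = 156.56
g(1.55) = 175.56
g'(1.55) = 99.51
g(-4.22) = -3.08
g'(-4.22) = -4.29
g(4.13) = 566.94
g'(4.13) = 210.55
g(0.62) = 97.48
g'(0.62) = 69.27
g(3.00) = 360.00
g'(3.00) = 157.00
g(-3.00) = -6.00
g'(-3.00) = 1.00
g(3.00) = 360.00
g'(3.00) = 157.00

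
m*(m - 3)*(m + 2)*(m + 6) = m^4 + 5*m^3 - 12*m^2 - 36*m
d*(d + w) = d^2 + d*w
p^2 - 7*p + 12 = (p - 4)*(p - 3)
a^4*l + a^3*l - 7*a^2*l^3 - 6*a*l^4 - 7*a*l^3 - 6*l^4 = (a - 3*l)*(a + l)*(a + 2*l)*(a*l + l)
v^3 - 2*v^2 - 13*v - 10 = (v - 5)*(v + 1)*(v + 2)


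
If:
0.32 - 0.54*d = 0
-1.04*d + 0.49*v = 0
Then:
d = 0.59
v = 1.26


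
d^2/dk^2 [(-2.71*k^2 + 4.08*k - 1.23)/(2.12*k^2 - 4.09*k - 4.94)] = (-10.321432*k^3 - 203.4564*k^2 + 320.364648*k - 364.051262)/(9.528128*k^6 - 55.146288*k^5 + 39.783708*k^4 + 188.584583*k^3 - 92.7035459999999*k^2 - 299.432172*k - 120.553784)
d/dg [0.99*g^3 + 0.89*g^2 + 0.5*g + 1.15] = 2.97*g^2 + 1.78*g + 0.5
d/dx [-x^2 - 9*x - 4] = -2*x - 9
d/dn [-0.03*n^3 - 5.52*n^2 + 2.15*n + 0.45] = -0.09*n^2 - 11.04*n + 2.15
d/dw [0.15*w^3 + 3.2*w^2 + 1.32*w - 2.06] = 0.45*w^2 + 6.4*w + 1.32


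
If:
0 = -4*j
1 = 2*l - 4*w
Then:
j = 0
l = 2*w + 1/2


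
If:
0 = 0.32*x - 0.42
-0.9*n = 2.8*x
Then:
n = -4.08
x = 1.31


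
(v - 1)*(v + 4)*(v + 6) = v^3 + 9*v^2 + 14*v - 24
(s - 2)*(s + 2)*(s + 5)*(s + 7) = s^4 + 12*s^3 + 31*s^2 - 48*s - 140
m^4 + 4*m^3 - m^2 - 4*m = m*(m - 1)*(m + 1)*(m + 4)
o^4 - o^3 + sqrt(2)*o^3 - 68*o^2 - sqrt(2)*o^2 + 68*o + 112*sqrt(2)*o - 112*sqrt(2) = (o - 1)*(o - 4*sqrt(2))*(o - 2*sqrt(2))*(o + 7*sqrt(2))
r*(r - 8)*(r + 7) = r^3 - r^2 - 56*r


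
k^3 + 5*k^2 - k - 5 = (k - 1)*(k + 1)*(k + 5)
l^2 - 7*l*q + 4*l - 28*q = (l + 4)*(l - 7*q)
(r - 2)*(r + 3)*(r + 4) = r^3 + 5*r^2 - 2*r - 24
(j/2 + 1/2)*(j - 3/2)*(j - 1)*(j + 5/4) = j^4/2 - j^3/8 - 23*j^2/16 + j/8 + 15/16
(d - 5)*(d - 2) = d^2 - 7*d + 10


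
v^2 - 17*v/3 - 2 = (v - 6)*(v + 1/3)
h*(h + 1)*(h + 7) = h^3 + 8*h^2 + 7*h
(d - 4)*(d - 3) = d^2 - 7*d + 12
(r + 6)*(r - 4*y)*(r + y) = r^3 - 3*r^2*y + 6*r^2 - 4*r*y^2 - 18*r*y - 24*y^2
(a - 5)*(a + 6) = a^2 + a - 30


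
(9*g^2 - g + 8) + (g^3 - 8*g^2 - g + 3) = g^3 + g^2 - 2*g + 11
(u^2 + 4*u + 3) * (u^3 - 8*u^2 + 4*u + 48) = u^5 - 4*u^4 - 25*u^3 + 40*u^2 + 204*u + 144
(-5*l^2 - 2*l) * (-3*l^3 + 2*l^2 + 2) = 15*l^5 - 4*l^4 - 4*l^3 - 10*l^2 - 4*l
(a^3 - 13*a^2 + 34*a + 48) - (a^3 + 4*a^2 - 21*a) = -17*a^2 + 55*a + 48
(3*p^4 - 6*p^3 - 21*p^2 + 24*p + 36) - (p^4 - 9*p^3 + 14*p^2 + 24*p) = 2*p^4 + 3*p^3 - 35*p^2 + 36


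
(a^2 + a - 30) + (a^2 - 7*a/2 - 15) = 2*a^2 - 5*a/2 - 45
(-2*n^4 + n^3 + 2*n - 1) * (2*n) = -4*n^5 + 2*n^4 + 4*n^2 - 2*n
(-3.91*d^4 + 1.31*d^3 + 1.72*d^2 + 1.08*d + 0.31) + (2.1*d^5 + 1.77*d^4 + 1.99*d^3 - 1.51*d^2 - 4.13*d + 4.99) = 2.1*d^5 - 2.14*d^4 + 3.3*d^3 + 0.21*d^2 - 3.05*d + 5.3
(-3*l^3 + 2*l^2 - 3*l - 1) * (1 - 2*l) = 6*l^4 - 7*l^3 + 8*l^2 - l - 1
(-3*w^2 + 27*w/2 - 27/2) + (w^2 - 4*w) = -2*w^2 + 19*w/2 - 27/2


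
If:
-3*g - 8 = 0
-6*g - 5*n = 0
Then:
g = -8/3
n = 16/5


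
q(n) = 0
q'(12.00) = 0.00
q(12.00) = 0.00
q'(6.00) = 0.00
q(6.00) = 0.00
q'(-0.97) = 0.00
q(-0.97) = 0.00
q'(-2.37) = 0.00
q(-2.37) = 0.00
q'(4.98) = 0.00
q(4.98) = 0.00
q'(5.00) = 0.00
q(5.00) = 0.00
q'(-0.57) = 0.00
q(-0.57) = 0.00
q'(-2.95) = 0.00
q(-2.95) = 0.00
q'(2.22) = 0.00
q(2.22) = 0.00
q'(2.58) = 0.00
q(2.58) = 0.00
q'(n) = 0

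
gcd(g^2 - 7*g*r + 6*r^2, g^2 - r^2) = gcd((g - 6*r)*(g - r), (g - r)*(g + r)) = -g + r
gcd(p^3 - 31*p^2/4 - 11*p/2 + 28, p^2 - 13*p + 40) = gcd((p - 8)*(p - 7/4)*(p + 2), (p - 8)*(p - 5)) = p - 8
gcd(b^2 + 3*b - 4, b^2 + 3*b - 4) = b^2 + 3*b - 4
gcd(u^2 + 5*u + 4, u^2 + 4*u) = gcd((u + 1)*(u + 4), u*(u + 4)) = u + 4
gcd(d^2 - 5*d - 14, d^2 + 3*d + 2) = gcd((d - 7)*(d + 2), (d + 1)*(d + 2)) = d + 2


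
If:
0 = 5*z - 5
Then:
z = 1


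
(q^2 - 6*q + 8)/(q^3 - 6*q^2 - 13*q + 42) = (q - 4)/(q^2 - 4*q - 21)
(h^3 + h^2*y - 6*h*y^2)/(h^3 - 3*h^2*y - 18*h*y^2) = (-h + 2*y)/(-h + 6*y)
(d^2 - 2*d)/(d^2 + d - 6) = d/(d + 3)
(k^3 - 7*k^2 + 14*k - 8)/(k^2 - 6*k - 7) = (-k^3 + 7*k^2 - 14*k + 8)/(-k^2 + 6*k + 7)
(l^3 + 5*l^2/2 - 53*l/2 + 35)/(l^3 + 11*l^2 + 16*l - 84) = (l - 5/2)/(l + 6)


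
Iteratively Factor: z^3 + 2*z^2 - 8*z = (z)*(z^2 + 2*z - 8) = z*(z - 2)*(z + 4)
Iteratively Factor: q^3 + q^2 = (q)*(q^2 + q) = q^2*(q + 1)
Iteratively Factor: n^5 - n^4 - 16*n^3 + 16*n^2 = (n + 4)*(n^4 - 5*n^3 + 4*n^2) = n*(n + 4)*(n^3 - 5*n^2 + 4*n) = n*(n - 1)*(n + 4)*(n^2 - 4*n) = n*(n - 4)*(n - 1)*(n + 4)*(n)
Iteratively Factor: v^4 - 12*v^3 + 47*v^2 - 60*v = (v)*(v^3 - 12*v^2 + 47*v - 60) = v*(v - 4)*(v^2 - 8*v + 15) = v*(v - 5)*(v - 4)*(v - 3)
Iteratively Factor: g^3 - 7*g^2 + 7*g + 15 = (g + 1)*(g^2 - 8*g + 15) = (g - 3)*(g + 1)*(g - 5)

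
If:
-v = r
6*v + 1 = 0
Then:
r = 1/6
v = -1/6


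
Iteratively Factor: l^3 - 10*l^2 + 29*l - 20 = (l - 5)*(l^2 - 5*l + 4) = (l - 5)*(l - 1)*(l - 4)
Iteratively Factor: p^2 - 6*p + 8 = (p - 4)*(p - 2)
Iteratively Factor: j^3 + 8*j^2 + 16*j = (j)*(j^2 + 8*j + 16) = j*(j + 4)*(j + 4)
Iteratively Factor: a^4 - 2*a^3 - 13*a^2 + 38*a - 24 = (a - 3)*(a^3 + a^2 - 10*a + 8) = (a - 3)*(a + 4)*(a^2 - 3*a + 2) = (a - 3)*(a - 2)*(a + 4)*(a - 1)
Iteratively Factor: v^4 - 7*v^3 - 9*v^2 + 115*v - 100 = (v - 1)*(v^3 - 6*v^2 - 15*v + 100) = (v - 1)*(v + 4)*(v^2 - 10*v + 25) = (v - 5)*(v - 1)*(v + 4)*(v - 5)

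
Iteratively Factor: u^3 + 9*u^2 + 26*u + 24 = (u + 3)*(u^2 + 6*u + 8) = (u + 3)*(u + 4)*(u + 2)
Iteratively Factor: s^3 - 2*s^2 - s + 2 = (s - 1)*(s^2 - s - 2) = (s - 2)*(s - 1)*(s + 1)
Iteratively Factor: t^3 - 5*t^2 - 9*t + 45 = (t - 3)*(t^2 - 2*t - 15) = (t - 3)*(t + 3)*(t - 5)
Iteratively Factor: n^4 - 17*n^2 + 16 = (n - 1)*(n^3 + n^2 - 16*n - 16) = (n - 4)*(n - 1)*(n^2 + 5*n + 4) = (n - 4)*(n - 1)*(n + 4)*(n + 1)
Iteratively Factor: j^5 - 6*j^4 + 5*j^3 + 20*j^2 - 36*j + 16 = (j - 1)*(j^4 - 5*j^3 + 20*j - 16) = (j - 1)*(j + 2)*(j^3 - 7*j^2 + 14*j - 8) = (j - 2)*(j - 1)*(j + 2)*(j^2 - 5*j + 4) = (j - 2)*(j - 1)^2*(j + 2)*(j - 4)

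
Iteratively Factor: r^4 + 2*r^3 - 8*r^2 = (r + 4)*(r^3 - 2*r^2) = r*(r + 4)*(r^2 - 2*r) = r*(r - 2)*(r + 4)*(r)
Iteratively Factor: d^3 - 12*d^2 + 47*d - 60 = (d - 5)*(d^2 - 7*d + 12) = (d - 5)*(d - 3)*(d - 4)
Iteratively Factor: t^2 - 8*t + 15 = (t - 5)*(t - 3)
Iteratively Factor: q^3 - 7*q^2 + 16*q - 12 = (q - 2)*(q^2 - 5*q + 6) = (q - 2)^2*(q - 3)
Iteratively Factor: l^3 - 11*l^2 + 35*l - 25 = (l - 5)*(l^2 - 6*l + 5) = (l - 5)*(l - 1)*(l - 5)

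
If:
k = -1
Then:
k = -1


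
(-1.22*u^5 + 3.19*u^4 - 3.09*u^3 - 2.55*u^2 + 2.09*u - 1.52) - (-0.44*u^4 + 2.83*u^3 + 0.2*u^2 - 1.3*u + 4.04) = -1.22*u^5 + 3.63*u^4 - 5.92*u^3 - 2.75*u^2 + 3.39*u - 5.56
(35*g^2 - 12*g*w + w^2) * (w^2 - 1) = 35*g^2*w^2 - 35*g^2 - 12*g*w^3 + 12*g*w + w^4 - w^2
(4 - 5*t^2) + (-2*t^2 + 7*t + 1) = -7*t^2 + 7*t + 5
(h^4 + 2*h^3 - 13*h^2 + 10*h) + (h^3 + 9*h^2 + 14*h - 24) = h^4 + 3*h^3 - 4*h^2 + 24*h - 24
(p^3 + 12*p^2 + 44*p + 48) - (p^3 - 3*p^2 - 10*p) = 15*p^2 + 54*p + 48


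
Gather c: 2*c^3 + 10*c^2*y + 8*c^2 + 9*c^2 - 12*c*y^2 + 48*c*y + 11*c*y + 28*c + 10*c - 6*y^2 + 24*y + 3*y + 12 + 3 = 2*c^3 + c^2*(10*y + 17) + c*(-12*y^2 + 59*y + 38) - 6*y^2 + 27*y + 15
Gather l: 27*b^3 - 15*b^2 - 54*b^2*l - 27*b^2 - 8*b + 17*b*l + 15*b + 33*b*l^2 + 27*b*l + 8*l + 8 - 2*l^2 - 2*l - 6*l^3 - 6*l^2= 27*b^3 - 42*b^2 + 7*b - 6*l^3 + l^2*(33*b - 8) + l*(-54*b^2 + 44*b + 6) + 8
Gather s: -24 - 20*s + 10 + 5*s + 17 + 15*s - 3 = 0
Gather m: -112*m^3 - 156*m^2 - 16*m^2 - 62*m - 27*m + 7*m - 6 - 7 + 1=-112*m^3 - 172*m^2 - 82*m - 12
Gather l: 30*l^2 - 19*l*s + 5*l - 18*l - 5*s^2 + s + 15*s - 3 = 30*l^2 + l*(-19*s - 13) - 5*s^2 + 16*s - 3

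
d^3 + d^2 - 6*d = d*(d - 2)*(d + 3)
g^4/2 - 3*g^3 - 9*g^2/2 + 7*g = g*(g/2 + 1)*(g - 7)*(g - 1)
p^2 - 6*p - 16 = (p - 8)*(p + 2)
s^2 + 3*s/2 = s*(s + 3/2)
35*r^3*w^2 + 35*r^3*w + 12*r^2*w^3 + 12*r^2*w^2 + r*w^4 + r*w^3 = w*(5*r + w)*(7*r + w)*(r*w + r)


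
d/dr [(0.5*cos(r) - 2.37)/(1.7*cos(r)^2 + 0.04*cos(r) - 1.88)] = (0.85*cos(r)^2 - 8.058*cos(r) + 0.8452)*sin(r)/(2.89*cos(r)^4 + 0.136*cos(r)^3 - 6.3904*cos(r)^2 - 0.1504*cos(r) + 3.5344)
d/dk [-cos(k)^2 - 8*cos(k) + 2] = 2*(cos(k) + 4)*sin(k)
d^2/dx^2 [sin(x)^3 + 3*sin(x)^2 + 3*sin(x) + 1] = (6 - 9*sin(x))*(sin(x) + 1)^2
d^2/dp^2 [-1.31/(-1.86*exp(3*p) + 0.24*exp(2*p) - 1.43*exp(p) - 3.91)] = ((-21.9294*exp(2*p) + 1.2576*exp(p) - 1.8733)*(1.86*exp(3*p) - 0.24*exp(2*p) + 1.43*exp(p) + 3.91) + 1.31*(5.58*exp(2*p) - 0.48*exp(p) + 1.43)*(11.16*exp(2*p) - 0.96*exp(p) + 2.86)*exp(p))*exp(p)/(1.86*exp(3*p) - 0.24*exp(2*p) + 1.43*exp(p) + 3.91)^3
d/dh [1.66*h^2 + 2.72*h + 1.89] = 3.32*h + 2.72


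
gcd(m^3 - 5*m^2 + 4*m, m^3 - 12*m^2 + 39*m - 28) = m^2 - 5*m + 4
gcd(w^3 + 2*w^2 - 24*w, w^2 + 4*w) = w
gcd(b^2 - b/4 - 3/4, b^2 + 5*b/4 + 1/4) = 1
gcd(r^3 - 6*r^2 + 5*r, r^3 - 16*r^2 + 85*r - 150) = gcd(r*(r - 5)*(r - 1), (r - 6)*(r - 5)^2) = r - 5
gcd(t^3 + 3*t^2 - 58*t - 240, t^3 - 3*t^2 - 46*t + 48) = t^2 - 2*t - 48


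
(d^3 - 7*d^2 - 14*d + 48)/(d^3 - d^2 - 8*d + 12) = (d - 8)/(d - 2)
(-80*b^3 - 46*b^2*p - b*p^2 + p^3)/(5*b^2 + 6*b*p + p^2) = (-16*b^2 - 6*b*p + p^2)/(b + p)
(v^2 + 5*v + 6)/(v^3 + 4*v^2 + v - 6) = 1/(v - 1)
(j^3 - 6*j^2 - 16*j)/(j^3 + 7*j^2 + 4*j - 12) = j*(j - 8)/(j^2 + 5*j - 6)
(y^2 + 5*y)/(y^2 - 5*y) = (y + 5)/(y - 5)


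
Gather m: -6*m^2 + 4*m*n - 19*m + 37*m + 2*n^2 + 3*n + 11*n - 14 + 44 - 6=-6*m^2 + m*(4*n + 18) + 2*n^2 + 14*n + 24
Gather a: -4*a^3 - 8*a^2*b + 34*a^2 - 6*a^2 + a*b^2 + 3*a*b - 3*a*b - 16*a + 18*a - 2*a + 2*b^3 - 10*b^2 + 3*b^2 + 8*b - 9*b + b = -4*a^3 + a^2*(28 - 8*b) + a*b^2 + 2*b^3 - 7*b^2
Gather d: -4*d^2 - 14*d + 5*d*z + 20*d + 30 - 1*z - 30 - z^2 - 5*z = -4*d^2 + d*(5*z + 6) - z^2 - 6*z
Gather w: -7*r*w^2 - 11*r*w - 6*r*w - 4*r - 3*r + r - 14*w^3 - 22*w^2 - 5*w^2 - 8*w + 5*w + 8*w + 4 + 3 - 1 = -6*r - 14*w^3 + w^2*(-7*r - 27) + w*(5 - 17*r) + 6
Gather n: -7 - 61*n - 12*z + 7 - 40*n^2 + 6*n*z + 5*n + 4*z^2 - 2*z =-40*n^2 + n*(6*z - 56) + 4*z^2 - 14*z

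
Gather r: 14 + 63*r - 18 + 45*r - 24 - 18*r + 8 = 90*r - 20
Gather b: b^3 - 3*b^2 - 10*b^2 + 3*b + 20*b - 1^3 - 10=b^3 - 13*b^2 + 23*b - 11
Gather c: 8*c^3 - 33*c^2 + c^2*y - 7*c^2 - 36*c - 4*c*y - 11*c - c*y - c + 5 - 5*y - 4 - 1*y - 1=8*c^3 + c^2*(y - 40) + c*(-5*y - 48) - 6*y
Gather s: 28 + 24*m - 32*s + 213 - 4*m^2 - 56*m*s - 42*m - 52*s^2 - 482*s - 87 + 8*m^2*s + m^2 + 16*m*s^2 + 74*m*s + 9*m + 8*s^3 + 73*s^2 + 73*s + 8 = -3*m^2 - 9*m + 8*s^3 + s^2*(16*m + 21) + s*(8*m^2 + 18*m - 441) + 162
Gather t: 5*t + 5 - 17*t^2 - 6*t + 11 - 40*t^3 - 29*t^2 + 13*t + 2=-40*t^3 - 46*t^2 + 12*t + 18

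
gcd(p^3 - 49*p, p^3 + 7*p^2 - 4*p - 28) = p + 7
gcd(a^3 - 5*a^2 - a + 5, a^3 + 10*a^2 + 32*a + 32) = 1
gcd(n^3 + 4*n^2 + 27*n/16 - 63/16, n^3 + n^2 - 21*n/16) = n^2 + n - 21/16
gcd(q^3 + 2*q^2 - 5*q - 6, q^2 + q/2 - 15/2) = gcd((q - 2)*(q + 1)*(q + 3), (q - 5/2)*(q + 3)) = q + 3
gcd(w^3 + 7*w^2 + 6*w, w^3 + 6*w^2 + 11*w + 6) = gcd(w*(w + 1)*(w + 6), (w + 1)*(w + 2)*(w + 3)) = w + 1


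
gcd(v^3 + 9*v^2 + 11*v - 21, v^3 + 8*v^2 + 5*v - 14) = v^2 + 6*v - 7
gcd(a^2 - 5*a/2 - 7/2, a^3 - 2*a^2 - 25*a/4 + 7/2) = a - 7/2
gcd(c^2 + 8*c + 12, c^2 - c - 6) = c + 2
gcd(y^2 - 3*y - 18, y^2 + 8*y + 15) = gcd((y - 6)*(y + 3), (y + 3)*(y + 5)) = y + 3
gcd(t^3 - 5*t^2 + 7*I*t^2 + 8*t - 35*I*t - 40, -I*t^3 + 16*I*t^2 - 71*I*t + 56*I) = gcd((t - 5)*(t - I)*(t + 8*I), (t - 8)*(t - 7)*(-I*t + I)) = 1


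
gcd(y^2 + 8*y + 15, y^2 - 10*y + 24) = 1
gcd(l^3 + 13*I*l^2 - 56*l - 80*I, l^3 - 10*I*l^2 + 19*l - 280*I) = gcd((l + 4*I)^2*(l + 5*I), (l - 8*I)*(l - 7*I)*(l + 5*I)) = l + 5*I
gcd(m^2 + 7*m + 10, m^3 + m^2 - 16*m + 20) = m + 5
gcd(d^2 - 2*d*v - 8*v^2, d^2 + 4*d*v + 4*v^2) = d + 2*v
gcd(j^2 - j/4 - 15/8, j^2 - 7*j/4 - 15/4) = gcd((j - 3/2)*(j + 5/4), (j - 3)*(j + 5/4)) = j + 5/4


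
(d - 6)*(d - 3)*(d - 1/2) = d^3 - 19*d^2/2 + 45*d/2 - 9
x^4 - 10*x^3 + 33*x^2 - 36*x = x*(x - 4)*(x - 3)^2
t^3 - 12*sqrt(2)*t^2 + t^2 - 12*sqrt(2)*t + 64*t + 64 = (t + 1)*(t - 8*sqrt(2))*(t - 4*sqrt(2))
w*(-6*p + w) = -6*p*w + w^2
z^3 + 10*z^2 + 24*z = z*(z + 4)*(z + 6)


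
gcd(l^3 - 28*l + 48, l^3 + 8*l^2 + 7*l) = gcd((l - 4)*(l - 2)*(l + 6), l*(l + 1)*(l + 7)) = 1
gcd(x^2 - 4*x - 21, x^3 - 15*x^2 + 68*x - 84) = x - 7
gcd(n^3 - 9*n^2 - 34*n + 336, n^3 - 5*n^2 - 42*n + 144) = n^2 - 2*n - 48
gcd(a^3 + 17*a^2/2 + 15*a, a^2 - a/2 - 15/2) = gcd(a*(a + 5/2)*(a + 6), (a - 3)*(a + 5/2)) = a + 5/2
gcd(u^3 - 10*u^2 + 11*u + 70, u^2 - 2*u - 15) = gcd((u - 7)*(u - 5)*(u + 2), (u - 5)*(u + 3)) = u - 5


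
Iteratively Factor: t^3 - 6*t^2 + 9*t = (t - 3)*(t^2 - 3*t) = (t - 3)^2*(t)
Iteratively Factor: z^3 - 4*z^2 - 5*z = (z)*(z^2 - 4*z - 5) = z*(z - 5)*(z + 1)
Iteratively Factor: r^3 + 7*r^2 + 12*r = (r)*(r^2 + 7*r + 12) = r*(r + 3)*(r + 4)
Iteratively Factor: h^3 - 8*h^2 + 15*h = (h - 3)*(h^2 - 5*h) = (h - 5)*(h - 3)*(h)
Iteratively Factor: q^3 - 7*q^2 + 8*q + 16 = (q - 4)*(q^2 - 3*q - 4) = (q - 4)^2*(q + 1)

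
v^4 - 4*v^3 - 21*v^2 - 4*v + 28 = (v - 7)*(v - 1)*(v + 2)^2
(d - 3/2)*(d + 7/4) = d^2 + d/4 - 21/8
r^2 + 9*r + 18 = (r + 3)*(r + 6)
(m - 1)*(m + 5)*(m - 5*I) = m^3 + 4*m^2 - 5*I*m^2 - 5*m - 20*I*m + 25*I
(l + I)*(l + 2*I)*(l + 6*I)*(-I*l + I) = -I*l^4 + 9*l^3 + I*l^3 - 9*l^2 + 20*I*l^2 - 12*l - 20*I*l + 12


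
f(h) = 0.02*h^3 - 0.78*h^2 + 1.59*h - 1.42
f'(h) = 0.06*h^2 - 1.56*h + 1.59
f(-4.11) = -22.52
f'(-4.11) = 9.02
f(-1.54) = -5.79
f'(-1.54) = 4.13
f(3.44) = -4.37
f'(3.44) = -3.07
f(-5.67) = -39.16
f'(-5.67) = 12.36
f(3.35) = -4.10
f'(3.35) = -2.96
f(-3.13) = -14.65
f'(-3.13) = 7.06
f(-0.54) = -2.51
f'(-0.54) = 2.45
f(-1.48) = -5.55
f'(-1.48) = 4.03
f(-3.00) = -13.75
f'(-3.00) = 6.81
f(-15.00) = -268.27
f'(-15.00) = 38.49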